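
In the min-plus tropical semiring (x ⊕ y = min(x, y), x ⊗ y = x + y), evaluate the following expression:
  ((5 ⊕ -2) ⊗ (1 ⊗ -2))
((5 ⊕ -2) ⊗ (1 ⊗ -2)) = -3

Expand innermost to outermost. Recall ⊕ takes the minimum of its arguments and ⊗ takes their sum. Working out the expression ((5 ⊕ -2) ⊗ (1 ⊗ -2)) gives -3.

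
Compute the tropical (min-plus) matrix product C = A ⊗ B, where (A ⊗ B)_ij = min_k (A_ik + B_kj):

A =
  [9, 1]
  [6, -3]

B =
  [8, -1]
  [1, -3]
A ⊗ B =
  [2, -2]
  [-2, -6]

Apply the min-plus product entry-by-entry:
  C[0][0] = min over k of (A[0][0] + B[0][0] = 9 + 8 = 17, A[0][1] + B[1][0] = 1 + 1 = 2) = 2 (attained at k = 1)
  C[0][1] = min over k of (A[0][0] + B[0][1] = 9 + -1 = 8, A[0][1] + B[1][1] = 1 + -3 = -2) = -2 (attained at k = 1)
  C[1][0] = min over k of (A[1][0] + B[0][0] = 6 + 8 = 14, A[1][1] + B[1][0] = -3 + 1 = -2) = -2 (attained at k = 1)
  C[1][1] = min over k of (A[1][0] + B[0][1] = 6 + -1 = 5, A[1][1] + B[1][1] = -3 + -3 = -6) = -6 (attained at k = 1)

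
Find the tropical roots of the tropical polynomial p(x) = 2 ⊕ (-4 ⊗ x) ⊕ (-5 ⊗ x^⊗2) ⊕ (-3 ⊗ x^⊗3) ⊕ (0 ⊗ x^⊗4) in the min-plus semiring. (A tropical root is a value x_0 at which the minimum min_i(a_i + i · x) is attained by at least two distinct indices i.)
Roots: {-3, -2, 1, 6}

Each tropical root is a break point of the lower envelope of the lines y = a_i + i · x (there are 5 lines, with slopes 0, 1, ..., 4). Only the lines that attain the minimum somewhere contribute to roots; other lines are dominated. Here the surviving (envelope) indices are i = 4, i = 3, i = 2, i = 1, i = 0.
Intersections between consecutive envelope lines give the roots: for adjacent envelope indices i < j the intersection is x = (a_i − a_j) / (j − i). Reading off the sorted break points: {-3, -2, 1, 6}.
Verification: at each break x_0, at least two indices attain the minimum of min_i(a_i + i · x_0).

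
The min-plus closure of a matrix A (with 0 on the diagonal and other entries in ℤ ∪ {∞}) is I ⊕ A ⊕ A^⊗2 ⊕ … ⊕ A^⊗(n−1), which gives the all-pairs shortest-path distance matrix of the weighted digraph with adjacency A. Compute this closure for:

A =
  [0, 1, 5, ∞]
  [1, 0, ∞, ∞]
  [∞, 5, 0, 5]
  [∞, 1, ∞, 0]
Closure =
  [0, 1, 5, 10]
  [1, 0, 6, 11]
  [6, 5, 0, 5]
  [2, 1, 7, 0]

This is the Floyd-Warshall all-pairs shortest-path computation. For each intermediate vertex k = 0, 1, …, 3, update dist[i][j] ← min(dist[i][j], dist[i][k] + dist[k][j]). The final matrix gives, for each (i, j), the minimum total weight of any directed path from i to j (possibly empty when i = j).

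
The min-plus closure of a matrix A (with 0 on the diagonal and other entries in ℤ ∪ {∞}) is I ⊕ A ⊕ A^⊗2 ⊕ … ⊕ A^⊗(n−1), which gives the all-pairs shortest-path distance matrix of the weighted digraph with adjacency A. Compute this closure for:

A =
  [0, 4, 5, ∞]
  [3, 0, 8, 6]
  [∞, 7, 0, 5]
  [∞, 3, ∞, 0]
Closure =
  [0, 4, 5, 10]
  [3, 0, 8, 6]
  [10, 7, 0, 5]
  [6, 3, 11, 0]

This is the Floyd-Warshall all-pairs shortest-path computation. For each intermediate vertex k = 0, 1, …, 3, update dist[i][j] ← min(dist[i][j], dist[i][k] + dist[k][j]). The final matrix gives, for each (i, j), the minimum total weight of any directed path from i to j (possibly empty when i = j).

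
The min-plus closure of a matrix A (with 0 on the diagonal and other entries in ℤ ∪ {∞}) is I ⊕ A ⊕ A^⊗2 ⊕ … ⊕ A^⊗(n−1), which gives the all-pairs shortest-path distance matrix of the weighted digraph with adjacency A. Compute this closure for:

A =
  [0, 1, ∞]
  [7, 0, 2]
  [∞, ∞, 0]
Closure =
  [0, 1, 3]
  [7, 0, 2]
  [∞, ∞, 0]

This is the Floyd-Warshall all-pairs shortest-path computation. For each intermediate vertex k = 0, 1, …, 2, update dist[i][j] ← min(dist[i][j], dist[i][k] + dist[k][j]). The final matrix gives, for each (i, j), the minimum total weight of any directed path from i to j (possibly empty when i = j).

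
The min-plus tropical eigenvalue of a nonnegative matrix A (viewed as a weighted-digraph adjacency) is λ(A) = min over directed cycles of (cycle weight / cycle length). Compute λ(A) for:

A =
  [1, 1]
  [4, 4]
λ(A) = 1

Enumerate directed cycles and compute their means (weight / length). Sample:
  cycle 0 → 0: weight = 1, length = 1, mean = 1/1 ≈ 1.000
  cycle 1 → 1: weight = 4, length = 1, mean = 4/1 ≈ 4.000
  cycle 0 → 1 → 0: weight = 5, length = 2, mean = 5/2 ≈ 2.500
  cycle 1 → 0 → 1: weight = 5, length = 2, mean = 5/2 ≈ 2.500
Minimum mean = 1.000, attained e.g. along the cycle 0 → 0 with weight 1 and length 1. So λ(A) = 1/1 = 1.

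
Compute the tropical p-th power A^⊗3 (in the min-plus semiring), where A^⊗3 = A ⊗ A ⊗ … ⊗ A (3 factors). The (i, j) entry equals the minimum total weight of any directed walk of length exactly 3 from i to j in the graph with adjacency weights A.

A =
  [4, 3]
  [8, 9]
A^⊗3 =
  [12, 11]
  [16, 15]

Each entry (A^⊗3)_ij equals the minimum over all length-3 walks i = v_0 → v_1 → … → v_3 = j of Σ_t A[v_t][v_{t+1}]. For example, for (i, j) = (0, 1) we minimise over 4 possible intermediate vertex sequences; the minimum is 11, attained along the walk 0 → 0 → 0 → 1.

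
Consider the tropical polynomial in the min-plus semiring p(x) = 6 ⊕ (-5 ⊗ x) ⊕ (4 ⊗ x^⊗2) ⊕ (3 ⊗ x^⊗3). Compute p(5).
p(5) = 0

A tropical monomial a ⊗ x^⊗i evaluates to a + i · x. Evaluating each term at x = 5:
  Term 0 contributes 6 + 0 · 5 = 6
  Term 1 contributes -5 + 1 · 5 = 0
  Term 2 contributes 4 + 2 · 5 = 14
  Term 3 contributes 3 + 3 · 5 = 18
p(5) = ⊕ of these = min[6, 0, 14, 18] = 0.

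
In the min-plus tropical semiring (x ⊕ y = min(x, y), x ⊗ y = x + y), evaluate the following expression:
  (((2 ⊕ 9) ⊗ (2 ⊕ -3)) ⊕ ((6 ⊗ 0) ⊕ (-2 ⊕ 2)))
(((2 ⊕ 9) ⊗ (2 ⊕ -3)) ⊕ ((6 ⊗ 0) ⊕ (-2 ⊕ 2))) = -2

Expand innermost to outermost. Recall ⊕ takes the minimum of its arguments and ⊗ takes their sum. Working out the expression (((2 ⊕ 9) ⊗ (2 ⊕ -3)) ⊕ ((6 ⊗ 0) ⊕ (-2 ⊕ 2))) gives -2.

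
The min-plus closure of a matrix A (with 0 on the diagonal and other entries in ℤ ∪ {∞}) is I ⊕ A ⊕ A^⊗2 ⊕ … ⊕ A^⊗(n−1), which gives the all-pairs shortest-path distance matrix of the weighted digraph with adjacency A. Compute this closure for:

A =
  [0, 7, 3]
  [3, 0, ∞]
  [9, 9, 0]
Closure =
  [0, 7, 3]
  [3, 0, 6]
  [9, 9, 0]

This is the Floyd-Warshall all-pairs shortest-path computation. For each intermediate vertex k = 0, 1, …, 2, update dist[i][j] ← min(dist[i][j], dist[i][k] + dist[k][j]). The final matrix gives, for each (i, j), the minimum total weight of any directed path from i to j (possibly empty when i = j).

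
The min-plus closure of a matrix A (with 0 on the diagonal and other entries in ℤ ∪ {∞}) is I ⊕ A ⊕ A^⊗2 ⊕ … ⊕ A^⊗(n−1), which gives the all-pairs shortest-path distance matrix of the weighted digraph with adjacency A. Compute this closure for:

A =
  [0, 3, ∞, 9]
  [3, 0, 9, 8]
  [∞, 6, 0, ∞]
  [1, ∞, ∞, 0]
Closure =
  [0, 3, 12, 9]
  [3, 0, 9, 8]
  [9, 6, 0, 14]
  [1, 4, 13, 0]

This is the Floyd-Warshall all-pairs shortest-path computation. For each intermediate vertex k = 0, 1, …, 3, update dist[i][j] ← min(dist[i][j], dist[i][k] + dist[k][j]). The final matrix gives, for each (i, j), the minimum total weight of any directed path from i to j (possibly empty when i = j).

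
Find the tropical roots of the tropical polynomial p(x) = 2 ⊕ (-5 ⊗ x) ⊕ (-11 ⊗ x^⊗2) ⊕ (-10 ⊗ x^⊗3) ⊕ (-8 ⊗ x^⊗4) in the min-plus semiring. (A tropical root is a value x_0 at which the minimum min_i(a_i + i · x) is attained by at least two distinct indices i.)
Roots: {-2, -1, 6, 7}

Each tropical root is a break point of the lower envelope of the lines y = a_i + i · x (there are 5 lines, with slopes 0, 1, ..., 4). Only the lines that attain the minimum somewhere contribute to roots; other lines are dominated. Here the surviving (envelope) indices are i = 4, i = 3, i = 2, i = 1, i = 0.
Intersections between consecutive envelope lines give the roots: for adjacent envelope indices i < j the intersection is x = (a_i − a_j) / (j − i). Reading off the sorted break points: {-2, -1, 6, 7}.
Verification: at each break x_0, at least two indices attain the minimum of min_i(a_i + i · x_0).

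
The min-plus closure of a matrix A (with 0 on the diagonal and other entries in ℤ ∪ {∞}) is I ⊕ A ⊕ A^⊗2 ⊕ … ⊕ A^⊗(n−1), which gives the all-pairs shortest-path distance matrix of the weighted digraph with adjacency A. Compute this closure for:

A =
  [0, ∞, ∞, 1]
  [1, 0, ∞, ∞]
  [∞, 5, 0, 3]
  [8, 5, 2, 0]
Closure =
  [0, 6, 3, 1]
  [1, 0, 4, 2]
  [6, 5, 0, 3]
  [6, 5, 2, 0]

This is the Floyd-Warshall all-pairs shortest-path computation. For each intermediate vertex k = 0, 1, …, 3, update dist[i][j] ← min(dist[i][j], dist[i][k] + dist[k][j]). The final matrix gives, for each (i, j), the minimum total weight of any directed path from i to j (possibly empty when i = j).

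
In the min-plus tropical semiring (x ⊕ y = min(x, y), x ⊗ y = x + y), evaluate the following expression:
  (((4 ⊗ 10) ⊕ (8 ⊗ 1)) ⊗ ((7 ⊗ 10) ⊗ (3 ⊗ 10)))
(((4 ⊗ 10) ⊕ (8 ⊗ 1)) ⊗ ((7 ⊗ 10) ⊗ (3 ⊗ 10))) = 39

Expand innermost to outermost. Recall ⊕ takes the minimum of its arguments and ⊗ takes their sum. Working out the expression (((4 ⊗ 10) ⊕ (8 ⊗ 1)) ⊗ ((7 ⊗ 10) ⊗ (3 ⊗ 10))) gives 39.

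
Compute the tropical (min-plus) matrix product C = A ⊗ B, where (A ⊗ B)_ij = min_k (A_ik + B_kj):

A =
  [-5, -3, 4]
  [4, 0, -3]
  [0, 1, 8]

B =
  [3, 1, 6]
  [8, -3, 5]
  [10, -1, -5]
A ⊗ B =
  [-2, -6, -1]
  [7, -4, -8]
  [3, -2, 3]

Apply the min-plus product entry-by-entry:
  C[0][0] = min over k of (A[0][0] + B[0][0] = -5 + 3 = -2, A[0][1] + B[1][0] = -3 + 8 = 5, A[0][2] + B[2][0] = 4 + 10 = 14) = -2 (attained at k = 0)
  C[0][1] = min over k of (A[0][0] + B[0][1] = -5 + 1 = -4, A[0][1] + B[1][1] = -3 + -3 = -6, A[0][2] + B[2][1] = 4 + -1 = 3) = -6 (attained at k = 1)
  C[0][2] = min over k of (A[0][0] + B[0][2] = -5 + 6 = 1, A[0][1] + B[1][2] = -3 + 5 = 2, A[0][2] + B[2][2] = 4 + -5 = -1) = -1 (attained at k = 2)
  C[1][0] = min over k of (A[1][0] + B[0][0] = 4 + 3 = 7, A[1][1] + B[1][0] = 0 + 8 = 8, A[1][2] + B[2][0] = -3 + 10 = 7) = 7 (attained at k = 0)
  C[1][1] = min over k of (A[1][0] + B[0][1] = 4 + 1 = 5, A[1][1] + B[1][1] = 0 + -3 = -3, A[1][2] + B[2][1] = -3 + -1 = -4) = -4 (attained at k = 2)
  C[1][2] = min over k of (A[1][0] + B[0][2] = 4 + 6 = 10, A[1][1] + B[1][2] = 0 + 5 = 5, A[1][2] + B[2][2] = -3 + -5 = -8) = -8 (attained at k = 2)
  C[2][0] = min over k of (A[2][0] + B[0][0] = 0 + 3 = 3, A[2][1] + B[1][0] = 1 + 8 = 9, A[2][2] + B[2][0] = 8 + 10 = 18) = 3 (attained at k = 0)
  C[2][1] = min over k of (A[2][0] + B[0][1] = 0 + 1 = 1, A[2][1] + B[1][1] = 1 + -3 = -2, A[2][2] + B[2][1] = 8 + -1 = 7) = -2 (attained at k = 1)
  C[2][2] = min over k of (A[2][0] + B[0][2] = 0 + 6 = 6, A[2][1] + B[1][2] = 1 + 5 = 6, A[2][2] + B[2][2] = 8 + -5 = 3) = 3 (attained at k = 2)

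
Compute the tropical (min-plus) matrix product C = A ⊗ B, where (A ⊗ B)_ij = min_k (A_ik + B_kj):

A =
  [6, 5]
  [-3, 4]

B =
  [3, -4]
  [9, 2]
A ⊗ B =
  [9, 2]
  [0, -7]

Apply the min-plus product entry-by-entry:
  C[0][0] = min over k of (A[0][0] + B[0][0] = 6 + 3 = 9, A[0][1] + B[1][0] = 5 + 9 = 14) = 9 (attained at k = 0)
  C[0][1] = min over k of (A[0][0] + B[0][1] = 6 + -4 = 2, A[0][1] + B[1][1] = 5 + 2 = 7) = 2 (attained at k = 0)
  C[1][0] = min over k of (A[1][0] + B[0][0] = -3 + 3 = 0, A[1][1] + B[1][0] = 4 + 9 = 13) = 0 (attained at k = 0)
  C[1][1] = min over k of (A[1][0] + B[0][1] = -3 + -4 = -7, A[1][1] + B[1][1] = 4 + 2 = 6) = -7 (attained at k = 0)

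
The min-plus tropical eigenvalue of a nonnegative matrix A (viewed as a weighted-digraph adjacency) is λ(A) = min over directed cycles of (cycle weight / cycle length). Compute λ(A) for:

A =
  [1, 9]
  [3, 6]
λ(A) = 1

Enumerate directed cycles and compute their means (weight / length). Sample:
  cycle 0 → 0: weight = 1, length = 1, mean = 1/1 ≈ 1.000
  cycle 1 → 1: weight = 6, length = 1, mean = 6/1 ≈ 6.000
  cycle 0 → 1 → 0: weight = 12, length = 2, mean = 12/2 ≈ 6.000
  cycle 1 → 0 → 1: weight = 12, length = 2, mean = 12/2 ≈ 6.000
Minimum mean = 1.000, attained e.g. along the cycle 0 → 0 with weight 1 and length 1. So λ(A) = 1/1 = 1.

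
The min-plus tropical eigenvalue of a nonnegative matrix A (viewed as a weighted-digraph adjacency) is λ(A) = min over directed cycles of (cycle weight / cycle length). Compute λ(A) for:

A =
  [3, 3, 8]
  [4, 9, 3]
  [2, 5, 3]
λ(A) = 8/3

Enumerate directed cycles and compute their means (weight / length). Sample:
  cycle 0 → 0: weight = 3, length = 1, mean = 3/1 ≈ 3.000
  cycle 1 → 1: weight = 9, length = 1, mean = 9/1 ≈ 9.000
  cycle 2 → 2: weight = 3, length = 1, mean = 3/1 ≈ 3.000
  cycle 0 → 1 → 0: weight = 7, length = 2, mean = 7/2 ≈ 3.500
  cycle 0 → 2 → 0: weight = 10, length = 2, mean = 10/2 ≈ 5.000
  cycle 1 → 0 → 1: weight = 7, length = 2, mean = 7/2 ≈ 3.500
Minimum mean = 2.667, attained e.g. along the cycle 0 → 1 → 2 → 0 with weight 8 and length 3. So λ(A) = 8/3 = 8/3.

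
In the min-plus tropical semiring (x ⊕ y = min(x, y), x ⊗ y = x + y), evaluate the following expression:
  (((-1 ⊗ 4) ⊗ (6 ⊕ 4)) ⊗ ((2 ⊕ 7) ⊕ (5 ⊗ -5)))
(((-1 ⊗ 4) ⊗ (6 ⊕ 4)) ⊗ ((2 ⊕ 7) ⊕ (5 ⊗ -5))) = 7

Expand innermost to outermost. Recall ⊕ takes the minimum of its arguments and ⊗ takes their sum. Working out the expression (((-1 ⊗ 4) ⊗ (6 ⊕ 4)) ⊗ ((2 ⊕ 7) ⊕ (5 ⊗ -5))) gives 7.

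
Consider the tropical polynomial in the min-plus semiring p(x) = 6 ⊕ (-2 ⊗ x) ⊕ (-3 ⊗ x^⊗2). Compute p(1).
p(1) = -1

A tropical monomial a ⊗ x^⊗i evaluates to a + i · x. Evaluating each term at x = 1:
  Term 0 contributes 6 + 0 · 1 = 6
  Term 1 contributes -2 + 1 · 1 = -1
  Term 2 contributes -3 + 2 · 1 = -1
p(1) = ⊕ of these = min[6, -1, -1] = -1.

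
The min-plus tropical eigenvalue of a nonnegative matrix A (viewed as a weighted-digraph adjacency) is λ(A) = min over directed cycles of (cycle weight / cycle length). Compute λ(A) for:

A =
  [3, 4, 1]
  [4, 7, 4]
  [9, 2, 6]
λ(A) = 7/3

Enumerate directed cycles and compute their means (weight / length). Sample:
  cycle 0 → 0: weight = 3, length = 1, mean = 3/1 ≈ 3.000
  cycle 1 → 1: weight = 7, length = 1, mean = 7/1 ≈ 7.000
  cycle 2 → 2: weight = 6, length = 1, mean = 6/1 ≈ 6.000
  cycle 0 → 1 → 0: weight = 8, length = 2, mean = 8/2 ≈ 4.000
  cycle 0 → 2 → 0: weight = 10, length = 2, mean = 10/2 ≈ 5.000
  cycle 1 → 0 → 1: weight = 8, length = 2, mean = 8/2 ≈ 4.000
Minimum mean = 2.333, attained e.g. along the cycle 0 → 2 → 1 → 0 with weight 7 and length 3. So λ(A) = 7/3 = 7/3.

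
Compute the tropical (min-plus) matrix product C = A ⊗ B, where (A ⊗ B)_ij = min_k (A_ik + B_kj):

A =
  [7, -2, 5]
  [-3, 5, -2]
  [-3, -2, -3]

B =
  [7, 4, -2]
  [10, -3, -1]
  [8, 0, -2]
A ⊗ B =
  [8, -5, -3]
  [4, -2, -5]
  [4, -5, -5]

Apply the min-plus product entry-by-entry:
  C[0][0] = min over k of (A[0][0] + B[0][0] = 7 + 7 = 14, A[0][1] + B[1][0] = -2 + 10 = 8, A[0][2] + B[2][0] = 5 + 8 = 13) = 8 (attained at k = 1)
  C[0][1] = min over k of (A[0][0] + B[0][1] = 7 + 4 = 11, A[0][1] + B[1][1] = -2 + -3 = -5, A[0][2] + B[2][1] = 5 + 0 = 5) = -5 (attained at k = 1)
  C[0][2] = min over k of (A[0][0] + B[0][2] = 7 + -2 = 5, A[0][1] + B[1][2] = -2 + -1 = -3, A[0][2] + B[2][2] = 5 + -2 = 3) = -3 (attained at k = 1)
  C[1][0] = min over k of (A[1][0] + B[0][0] = -3 + 7 = 4, A[1][1] + B[1][0] = 5 + 10 = 15, A[1][2] + B[2][0] = -2 + 8 = 6) = 4 (attained at k = 0)
  C[1][1] = min over k of (A[1][0] + B[0][1] = -3 + 4 = 1, A[1][1] + B[1][1] = 5 + -3 = 2, A[1][2] + B[2][1] = -2 + 0 = -2) = -2 (attained at k = 2)
  C[1][2] = min over k of (A[1][0] + B[0][2] = -3 + -2 = -5, A[1][1] + B[1][2] = 5 + -1 = 4, A[1][2] + B[2][2] = -2 + -2 = -4) = -5 (attained at k = 0)
  C[2][0] = min over k of (A[2][0] + B[0][0] = -3 + 7 = 4, A[2][1] + B[1][0] = -2 + 10 = 8, A[2][2] + B[2][0] = -3 + 8 = 5) = 4 (attained at k = 0)
  C[2][1] = min over k of (A[2][0] + B[0][1] = -3 + 4 = 1, A[2][1] + B[1][1] = -2 + -3 = -5, A[2][2] + B[2][1] = -3 + 0 = -3) = -5 (attained at k = 1)
  C[2][2] = min over k of (A[2][0] + B[0][2] = -3 + -2 = -5, A[2][1] + B[1][2] = -2 + -1 = -3, A[2][2] + B[2][2] = -3 + -2 = -5) = -5 (attained at k = 0)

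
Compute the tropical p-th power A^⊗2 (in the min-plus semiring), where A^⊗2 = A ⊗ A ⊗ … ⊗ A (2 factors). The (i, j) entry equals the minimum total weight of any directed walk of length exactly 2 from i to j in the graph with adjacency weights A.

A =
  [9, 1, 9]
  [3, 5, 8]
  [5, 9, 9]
A^⊗2 =
  [4, 6, 9]
  [8, 4, 12]
  [12, 6, 14]

Each entry (A^⊗2)_ij equals the minimum over all length-2 walks i = v_0 → v_1 → … → v_2 = j of Σ_t A[v_t][v_{t+1}]. For example, for (i, j) = (0, 2) we minimise over 3 possible intermediate vertex sequences; the minimum is 9, attained along the walk 0 → 1 → 2.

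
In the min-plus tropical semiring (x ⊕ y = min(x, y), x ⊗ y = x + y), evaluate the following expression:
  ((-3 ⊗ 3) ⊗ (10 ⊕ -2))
((-3 ⊗ 3) ⊗ (10 ⊕ -2)) = -2

Expand innermost to outermost. Recall ⊕ takes the minimum of its arguments and ⊗ takes their sum. Working out the expression ((-3 ⊗ 3) ⊗ (10 ⊕ -2)) gives -2.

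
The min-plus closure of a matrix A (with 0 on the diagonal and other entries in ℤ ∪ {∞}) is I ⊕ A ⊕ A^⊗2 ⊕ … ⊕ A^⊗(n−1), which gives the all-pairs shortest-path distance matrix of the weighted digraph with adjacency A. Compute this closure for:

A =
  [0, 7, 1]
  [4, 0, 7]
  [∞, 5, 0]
Closure =
  [0, 6, 1]
  [4, 0, 5]
  [9, 5, 0]

This is the Floyd-Warshall all-pairs shortest-path computation. For each intermediate vertex k = 0, 1, …, 2, update dist[i][j] ← min(dist[i][j], dist[i][k] + dist[k][j]). The final matrix gives, for each (i, j), the minimum total weight of any directed path from i to j (possibly empty when i = j).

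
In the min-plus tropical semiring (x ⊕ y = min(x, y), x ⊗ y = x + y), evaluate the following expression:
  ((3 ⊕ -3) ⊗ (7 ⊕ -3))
((3 ⊕ -3) ⊗ (7 ⊕ -3)) = -6

Expand innermost to outermost. Recall ⊕ takes the minimum of its arguments and ⊗ takes their sum. Working out the expression ((3 ⊕ -3) ⊗ (7 ⊕ -3)) gives -6.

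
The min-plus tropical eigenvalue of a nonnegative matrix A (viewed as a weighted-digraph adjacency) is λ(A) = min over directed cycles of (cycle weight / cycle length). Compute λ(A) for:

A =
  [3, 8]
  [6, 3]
λ(A) = 3

Enumerate directed cycles and compute their means (weight / length). Sample:
  cycle 0 → 0: weight = 3, length = 1, mean = 3/1 ≈ 3.000
  cycle 1 → 1: weight = 3, length = 1, mean = 3/1 ≈ 3.000
  cycle 0 → 1 → 0: weight = 14, length = 2, mean = 14/2 ≈ 7.000
  cycle 1 → 0 → 1: weight = 14, length = 2, mean = 14/2 ≈ 7.000
Minimum mean = 3.000, attained e.g. along the cycle 0 → 0 with weight 3 and length 1. So λ(A) = 3/1 = 3.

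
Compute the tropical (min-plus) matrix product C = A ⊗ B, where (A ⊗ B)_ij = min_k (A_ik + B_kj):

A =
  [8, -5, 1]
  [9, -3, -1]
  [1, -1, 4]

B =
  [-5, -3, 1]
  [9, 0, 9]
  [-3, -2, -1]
A ⊗ B =
  [-2, -5, 0]
  [-4, -3, -2]
  [-4, -2, 2]

Apply the min-plus product entry-by-entry:
  C[0][0] = min over k of (A[0][0] + B[0][0] = 8 + -5 = 3, A[0][1] + B[1][0] = -5 + 9 = 4, A[0][2] + B[2][0] = 1 + -3 = -2) = -2 (attained at k = 2)
  C[0][1] = min over k of (A[0][0] + B[0][1] = 8 + -3 = 5, A[0][1] + B[1][1] = -5 + 0 = -5, A[0][2] + B[2][1] = 1 + -2 = -1) = -5 (attained at k = 1)
  C[0][2] = min over k of (A[0][0] + B[0][2] = 8 + 1 = 9, A[0][1] + B[1][2] = -5 + 9 = 4, A[0][2] + B[2][2] = 1 + -1 = 0) = 0 (attained at k = 2)
  C[1][0] = min over k of (A[1][0] + B[0][0] = 9 + -5 = 4, A[1][1] + B[1][0] = -3 + 9 = 6, A[1][2] + B[2][0] = -1 + -3 = -4) = -4 (attained at k = 2)
  C[1][1] = min over k of (A[1][0] + B[0][1] = 9 + -3 = 6, A[1][1] + B[1][1] = -3 + 0 = -3, A[1][2] + B[2][1] = -1 + -2 = -3) = -3 (attained at k = 1)
  C[1][2] = min over k of (A[1][0] + B[0][2] = 9 + 1 = 10, A[1][1] + B[1][2] = -3 + 9 = 6, A[1][2] + B[2][2] = -1 + -1 = -2) = -2 (attained at k = 2)
  C[2][0] = min over k of (A[2][0] + B[0][0] = 1 + -5 = -4, A[2][1] + B[1][0] = -1 + 9 = 8, A[2][2] + B[2][0] = 4 + -3 = 1) = -4 (attained at k = 0)
  C[2][1] = min over k of (A[2][0] + B[0][1] = 1 + -3 = -2, A[2][1] + B[1][1] = -1 + 0 = -1, A[2][2] + B[2][1] = 4 + -2 = 2) = -2 (attained at k = 0)
  C[2][2] = min over k of (A[2][0] + B[0][2] = 1 + 1 = 2, A[2][1] + B[1][2] = -1 + 9 = 8, A[2][2] + B[2][2] = 4 + -1 = 3) = 2 (attained at k = 0)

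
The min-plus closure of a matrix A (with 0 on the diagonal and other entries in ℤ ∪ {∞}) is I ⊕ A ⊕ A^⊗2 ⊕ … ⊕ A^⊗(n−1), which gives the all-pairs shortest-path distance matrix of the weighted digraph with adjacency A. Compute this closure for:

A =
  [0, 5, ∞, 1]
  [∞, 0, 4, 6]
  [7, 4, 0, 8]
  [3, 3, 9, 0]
Closure =
  [0, 4, 8, 1]
  [9, 0, 4, 6]
  [7, 4, 0, 8]
  [3, 3, 7, 0]

This is the Floyd-Warshall all-pairs shortest-path computation. For each intermediate vertex k = 0, 1, …, 3, update dist[i][j] ← min(dist[i][j], dist[i][k] + dist[k][j]). The final matrix gives, for each (i, j), the minimum total weight of any directed path from i to j (possibly empty when i = j).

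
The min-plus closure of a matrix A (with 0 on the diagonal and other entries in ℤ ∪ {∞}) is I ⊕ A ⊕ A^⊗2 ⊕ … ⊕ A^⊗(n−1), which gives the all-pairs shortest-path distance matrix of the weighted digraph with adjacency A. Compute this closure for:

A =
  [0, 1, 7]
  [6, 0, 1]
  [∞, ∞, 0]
Closure =
  [0, 1, 2]
  [6, 0, 1]
  [∞, ∞, 0]

This is the Floyd-Warshall all-pairs shortest-path computation. For each intermediate vertex k = 0, 1, …, 2, update dist[i][j] ← min(dist[i][j], dist[i][k] + dist[k][j]). The final matrix gives, for each (i, j), the minimum total weight of any directed path from i to j (possibly empty when i = j).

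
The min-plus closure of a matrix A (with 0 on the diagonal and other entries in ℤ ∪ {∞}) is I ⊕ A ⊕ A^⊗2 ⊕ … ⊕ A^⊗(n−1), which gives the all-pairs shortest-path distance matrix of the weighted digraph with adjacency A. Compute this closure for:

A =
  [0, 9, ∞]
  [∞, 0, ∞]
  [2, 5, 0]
Closure =
  [0, 9, ∞]
  [∞, 0, ∞]
  [2, 5, 0]

This is the Floyd-Warshall all-pairs shortest-path computation. For each intermediate vertex k = 0, 1, …, 2, update dist[i][j] ← min(dist[i][j], dist[i][k] + dist[k][j]). The final matrix gives, for each (i, j), the minimum total weight of any directed path from i to j (possibly empty when i = j).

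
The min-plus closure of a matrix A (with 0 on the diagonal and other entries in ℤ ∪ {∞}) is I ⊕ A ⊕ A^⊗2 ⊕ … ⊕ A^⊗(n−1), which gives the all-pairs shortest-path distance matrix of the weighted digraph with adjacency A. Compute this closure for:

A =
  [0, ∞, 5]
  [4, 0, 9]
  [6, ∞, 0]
Closure =
  [0, ∞, 5]
  [4, 0, 9]
  [6, ∞, 0]

This is the Floyd-Warshall all-pairs shortest-path computation. For each intermediate vertex k = 0, 1, …, 2, update dist[i][j] ← min(dist[i][j], dist[i][k] + dist[k][j]). The final matrix gives, for each (i, j), the minimum total weight of any directed path from i to j (possibly empty when i = j).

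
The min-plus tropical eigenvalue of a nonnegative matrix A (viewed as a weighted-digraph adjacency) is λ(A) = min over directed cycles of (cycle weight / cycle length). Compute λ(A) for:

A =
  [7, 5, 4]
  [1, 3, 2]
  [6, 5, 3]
λ(A) = 3

Enumerate directed cycles and compute their means (weight / length). Sample:
  cycle 0 → 0: weight = 7, length = 1, mean = 7/1 ≈ 7.000
  cycle 1 → 1: weight = 3, length = 1, mean = 3/1 ≈ 3.000
  cycle 2 → 2: weight = 3, length = 1, mean = 3/1 ≈ 3.000
  cycle 0 → 1 → 0: weight = 6, length = 2, mean = 6/2 ≈ 3.000
  cycle 0 → 2 → 0: weight = 10, length = 2, mean = 10/2 ≈ 5.000
  cycle 1 → 0 → 1: weight = 6, length = 2, mean = 6/2 ≈ 3.000
Minimum mean = 3.000, attained e.g. along the cycle 1 → 1 with weight 3 and length 1. So λ(A) = 3/1 = 3.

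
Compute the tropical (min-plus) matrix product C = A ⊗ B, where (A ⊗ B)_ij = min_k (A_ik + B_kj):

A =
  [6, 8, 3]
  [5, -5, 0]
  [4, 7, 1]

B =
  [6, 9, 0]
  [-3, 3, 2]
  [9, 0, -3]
A ⊗ B =
  [5, 3, 0]
  [-8, -2, -3]
  [4, 1, -2]

Apply the min-plus product entry-by-entry:
  C[0][0] = min over k of (A[0][0] + B[0][0] = 6 + 6 = 12, A[0][1] + B[1][0] = 8 + -3 = 5, A[0][2] + B[2][0] = 3 + 9 = 12) = 5 (attained at k = 1)
  C[0][1] = min over k of (A[0][0] + B[0][1] = 6 + 9 = 15, A[0][1] + B[1][1] = 8 + 3 = 11, A[0][2] + B[2][1] = 3 + 0 = 3) = 3 (attained at k = 2)
  C[0][2] = min over k of (A[0][0] + B[0][2] = 6 + 0 = 6, A[0][1] + B[1][2] = 8 + 2 = 10, A[0][2] + B[2][2] = 3 + -3 = 0) = 0 (attained at k = 2)
  C[1][0] = min over k of (A[1][0] + B[0][0] = 5 + 6 = 11, A[1][1] + B[1][0] = -5 + -3 = -8, A[1][2] + B[2][0] = 0 + 9 = 9) = -8 (attained at k = 1)
  C[1][1] = min over k of (A[1][0] + B[0][1] = 5 + 9 = 14, A[1][1] + B[1][1] = -5 + 3 = -2, A[1][2] + B[2][1] = 0 + 0 = 0) = -2 (attained at k = 1)
  C[1][2] = min over k of (A[1][0] + B[0][2] = 5 + 0 = 5, A[1][1] + B[1][2] = -5 + 2 = -3, A[1][2] + B[2][2] = 0 + -3 = -3) = -3 (attained at k = 1)
  C[2][0] = min over k of (A[2][0] + B[0][0] = 4 + 6 = 10, A[2][1] + B[1][0] = 7 + -3 = 4, A[2][2] + B[2][0] = 1 + 9 = 10) = 4 (attained at k = 1)
  C[2][1] = min over k of (A[2][0] + B[0][1] = 4 + 9 = 13, A[2][1] + B[1][1] = 7 + 3 = 10, A[2][2] + B[2][1] = 1 + 0 = 1) = 1 (attained at k = 2)
  C[2][2] = min over k of (A[2][0] + B[0][2] = 4 + 0 = 4, A[2][1] + B[1][2] = 7 + 2 = 9, A[2][2] + B[2][2] = 1 + -3 = -2) = -2 (attained at k = 2)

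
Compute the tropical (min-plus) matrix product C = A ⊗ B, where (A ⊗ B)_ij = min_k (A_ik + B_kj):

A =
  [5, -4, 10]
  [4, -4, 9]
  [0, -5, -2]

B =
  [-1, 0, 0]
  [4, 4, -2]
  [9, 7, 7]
A ⊗ B =
  [0, 0, -6]
  [0, 0, -6]
  [-1, -1, -7]

Apply the min-plus product entry-by-entry:
  C[0][0] = min over k of (A[0][0] + B[0][0] = 5 + -1 = 4, A[0][1] + B[1][0] = -4 + 4 = 0, A[0][2] + B[2][0] = 10 + 9 = 19) = 0 (attained at k = 1)
  C[0][1] = min over k of (A[0][0] + B[0][1] = 5 + 0 = 5, A[0][1] + B[1][1] = -4 + 4 = 0, A[0][2] + B[2][1] = 10 + 7 = 17) = 0 (attained at k = 1)
  C[0][2] = min over k of (A[0][0] + B[0][2] = 5 + 0 = 5, A[0][1] + B[1][2] = -4 + -2 = -6, A[0][2] + B[2][2] = 10 + 7 = 17) = -6 (attained at k = 1)
  C[1][0] = min over k of (A[1][0] + B[0][0] = 4 + -1 = 3, A[1][1] + B[1][0] = -4 + 4 = 0, A[1][2] + B[2][0] = 9 + 9 = 18) = 0 (attained at k = 1)
  C[1][1] = min over k of (A[1][0] + B[0][1] = 4 + 0 = 4, A[1][1] + B[1][1] = -4 + 4 = 0, A[1][2] + B[2][1] = 9 + 7 = 16) = 0 (attained at k = 1)
  C[1][2] = min over k of (A[1][0] + B[0][2] = 4 + 0 = 4, A[1][1] + B[1][2] = -4 + -2 = -6, A[1][2] + B[2][2] = 9 + 7 = 16) = -6 (attained at k = 1)
  C[2][0] = min over k of (A[2][0] + B[0][0] = 0 + -1 = -1, A[2][1] + B[1][0] = -5 + 4 = -1, A[2][2] + B[2][0] = -2 + 9 = 7) = -1 (attained at k = 0)
  C[2][1] = min over k of (A[2][0] + B[0][1] = 0 + 0 = 0, A[2][1] + B[1][1] = -5 + 4 = -1, A[2][2] + B[2][1] = -2 + 7 = 5) = -1 (attained at k = 1)
  C[2][2] = min over k of (A[2][0] + B[0][2] = 0 + 0 = 0, A[2][1] + B[1][2] = -5 + -2 = -7, A[2][2] + B[2][2] = -2 + 7 = 5) = -7 (attained at k = 1)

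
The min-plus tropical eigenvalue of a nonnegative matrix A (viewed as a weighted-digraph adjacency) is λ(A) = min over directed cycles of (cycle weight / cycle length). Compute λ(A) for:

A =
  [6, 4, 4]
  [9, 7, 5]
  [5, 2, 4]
λ(A) = 7/2

Enumerate directed cycles and compute their means (weight / length). Sample:
  cycle 0 → 0: weight = 6, length = 1, mean = 6/1 ≈ 6.000
  cycle 1 → 1: weight = 7, length = 1, mean = 7/1 ≈ 7.000
  cycle 2 → 2: weight = 4, length = 1, mean = 4/1 ≈ 4.000
  cycle 0 → 1 → 0: weight = 13, length = 2, mean = 13/2 ≈ 6.500
  cycle 0 → 2 → 0: weight = 9, length = 2, mean = 9/2 ≈ 4.500
  cycle 1 → 0 → 1: weight = 13, length = 2, mean = 13/2 ≈ 6.500
Minimum mean = 3.500, attained e.g. along the cycle 1 → 2 → 1 with weight 7 and length 2. So λ(A) = 7/2 = 7/2.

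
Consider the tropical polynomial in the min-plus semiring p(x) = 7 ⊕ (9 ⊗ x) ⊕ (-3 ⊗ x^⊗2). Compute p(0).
p(0) = -3

A tropical monomial a ⊗ x^⊗i evaluates to a + i · x. Evaluating each term at x = 0:
  Term 0 contributes 7 + 0 · 0 = 7
  Term 1 contributes 9 + 1 · 0 = 9
  Term 2 contributes -3 + 2 · 0 = -3
p(0) = ⊕ of these = min[7, 9, -3] = -3.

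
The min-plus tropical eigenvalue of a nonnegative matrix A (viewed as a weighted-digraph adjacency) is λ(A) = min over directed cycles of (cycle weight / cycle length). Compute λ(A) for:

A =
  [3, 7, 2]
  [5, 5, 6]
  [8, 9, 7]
λ(A) = 3

Enumerate directed cycles and compute their means (weight / length). Sample:
  cycle 0 → 0: weight = 3, length = 1, mean = 3/1 ≈ 3.000
  cycle 1 → 1: weight = 5, length = 1, mean = 5/1 ≈ 5.000
  cycle 2 → 2: weight = 7, length = 1, mean = 7/1 ≈ 7.000
  cycle 0 → 1 → 0: weight = 12, length = 2, mean = 12/2 ≈ 6.000
  cycle 0 → 2 → 0: weight = 10, length = 2, mean = 10/2 ≈ 5.000
  cycle 1 → 0 → 1: weight = 12, length = 2, mean = 12/2 ≈ 6.000
Minimum mean = 3.000, attained e.g. along the cycle 0 → 0 with weight 3 and length 1. So λ(A) = 3/1 = 3.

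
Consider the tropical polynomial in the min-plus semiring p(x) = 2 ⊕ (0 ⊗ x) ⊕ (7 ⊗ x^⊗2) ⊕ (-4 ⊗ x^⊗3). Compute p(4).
p(4) = 2

A tropical monomial a ⊗ x^⊗i evaluates to a + i · x. Evaluating each term at x = 4:
  Term 0 contributes 2 + 0 · 4 = 2
  Term 1 contributes 0 + 1 · 4 = 4
  Term 2 contributes 7 + 2 · 4 = 15
  Term 3 contributes -4 + 3 · 4 = 8
p(4) = ⊕ of these = min[2, 4, 15, 8] = 2.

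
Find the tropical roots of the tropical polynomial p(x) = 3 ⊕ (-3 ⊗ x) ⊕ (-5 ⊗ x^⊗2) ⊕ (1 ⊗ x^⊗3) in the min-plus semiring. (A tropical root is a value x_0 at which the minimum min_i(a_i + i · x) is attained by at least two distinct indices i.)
Roots: {-6, 2, 6}

Each tropical root is a break point of the lower envelope of the lines y = a_i + i · x (there are 4 lines, with slopes 0, 1, ..., 3). Only the lines that attain the minimum somewhere contribute to roots; other lines are dominated. Here the surviving (envelope) indices are i = 3, i = 2, i = 1, i = 0.
Intersections between consecutive envelope lines give the roots: for adjacent envelope indices i < j the intersection is x = (a_i − a_j) / (j − i). Reading off the sorted break points: {-6, 2, 6}.
Verification: at each break x_0, at least two indices attain the minimum of min_i(a_i + i · x_0).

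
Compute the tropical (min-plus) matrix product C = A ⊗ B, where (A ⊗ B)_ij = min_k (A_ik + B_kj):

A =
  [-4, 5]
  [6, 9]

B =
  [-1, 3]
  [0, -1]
A ⊗ B =
  [-5, -1]
  [5, 8]

Apply the min-plus product entry-by-entry:
  C[0][0] = min over k of (A[0][0] + B[0][0] = -4 + -1 = -5, A[0][1] + B[1][0] = 5 + 0 = 5) = -5 (attained at k = 0)
  C[0][1] = min over k of (A[0][0] + B[0][1] = -4 + 3 = -1, A[0][1] + B[1][1] = 5 + -1 = 4) = -1 (attained at k = 0)
  C[1][0] = min over k of (A[1][0] + B[0][0] = 6 + -1 = 5, A[1][1] + B[1][0] = 9 + 0 = 9) = 5 (attained at k = 0)
  C[1][1] = min over k of (A[1][0] + B[0][1] = 6 + 3 = 9, A[1][1] + B[1][1] = 9 + -1 = 8) = 8 (attained at k = 1)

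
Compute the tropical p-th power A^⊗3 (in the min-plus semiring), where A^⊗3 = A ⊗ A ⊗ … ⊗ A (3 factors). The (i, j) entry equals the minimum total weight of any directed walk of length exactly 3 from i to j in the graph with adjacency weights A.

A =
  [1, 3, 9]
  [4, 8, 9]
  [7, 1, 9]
A^⊗3 =
  [3, 5, 11]
  [6, 8, 14]
  [6, 8, 14]

Each entry (A^⊗3)_ij equals the minimum over all length-3 walks i = v_0 → v_1 → … → v_3 = j of Σ_t A[v_t][v_{t+1}]. For example, for (i, j) = (0, 2) we minimise over 9 possible intermediate vertex sequences; the minimum is 11, attained along the walk 0 → 0 → 0 → 2.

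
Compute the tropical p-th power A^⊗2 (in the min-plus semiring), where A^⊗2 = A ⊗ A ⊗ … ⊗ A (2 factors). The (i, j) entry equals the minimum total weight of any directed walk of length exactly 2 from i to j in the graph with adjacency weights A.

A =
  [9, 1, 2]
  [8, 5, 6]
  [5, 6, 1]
A^⊗2 =
  [7, 6, 3]
  [11, 9, 7]
  [6, 6, 2]

Each entry (A^⊗2)_ij equals the minimum over all length-2 walks i = v_0 → v_1 → … → v_2 = j of Σ_t A[v_t][v_{t+1}]. For example, for (i, j) = (0, 2) we minimise over 3 possible intermediate vertex sequences; the minimum is 3, attained along the walk 0 → 2 → 2.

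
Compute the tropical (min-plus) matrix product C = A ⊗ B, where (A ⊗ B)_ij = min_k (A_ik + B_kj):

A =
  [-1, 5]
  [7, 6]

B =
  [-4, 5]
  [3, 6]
A ⊗ B =
  [-5, 4]
  [3, 12]

Apply the min-plus product entry-by-entry:
  C[0][0] = min over k of (A[0][0] + B[0][0] = -1 + -4 = -5, A[0][1] + B[1][0] = 5 + 3 = 8) = -5 (attained at k = 0)
  C[0][1] = min over k of (A[0][0] + B[0][1] = -1 + 5 = 4, A[0][1] + B[1][1] = 5 + 6 = 11) = 4 (attained at k = 0)
  C[1][0] = min over k of (A[1][0] + B[0][0] = 7 + -4 = 3, A[1][1] + B[1][0] = 6 + 3 = 9) = 3 (attained at k = 0)
  C[1][1] = min over k of (A[1][0] + B[0][1] = 7 + 5 = 12, A[1][1] + B[1][1] = 6 + 6 = 12) = 12 (attained at k = 0)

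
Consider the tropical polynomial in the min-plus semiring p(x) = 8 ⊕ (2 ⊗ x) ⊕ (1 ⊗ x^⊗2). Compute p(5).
p(5) = 7

A tropical monomial a ⊗ x^⊗i evaluates to a + i · x. Evaluating each term at x = 5:
  Term 0 contributes 8 + 0 · 5 = 8
  Term 1 contributes 2 + 1 · 5 = 7
  Term 2 contributes 1 + 2 · 5 = 11
p(5) = ⊕ of these = min[8, 7, 11] = 7.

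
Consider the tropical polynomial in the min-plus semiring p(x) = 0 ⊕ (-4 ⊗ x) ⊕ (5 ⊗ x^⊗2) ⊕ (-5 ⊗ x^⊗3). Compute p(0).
p(0) = -5

A tropical monomial a ⊗ x^⊗i evaluates to a + i · x. Evaluating each term at x = 0:
  Term 0 contributes 0 + 0 · 0 = 0
  Term 1 contributes -4 + 1 · 0 = -4
  Term 2 contributes 5 + 2 · 0 = 5
  Term 3 contributes -5 + 3 · 0 = -5
p(0) = ⊕ of these = min[0, -4, 5, -5] = -5.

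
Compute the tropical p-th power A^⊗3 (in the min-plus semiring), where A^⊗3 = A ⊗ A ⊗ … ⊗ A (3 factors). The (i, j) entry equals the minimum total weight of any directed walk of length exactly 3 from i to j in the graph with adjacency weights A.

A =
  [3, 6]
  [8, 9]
A^⊗3 =
  [9, 12]
  [14, 17]

Each entry (A^⊗3)_ij equals the minimum over all length-3 walks i = v_0 → v_1 → … → v_3 = j of Σ_t A[v_t][v_{t+1}]. For example, for (i, j) = (0, 1) we minimise over 4 possible intermediate vertex sequences; the minimum is 12, attained along the walk 0 → 0 → 0 → 1.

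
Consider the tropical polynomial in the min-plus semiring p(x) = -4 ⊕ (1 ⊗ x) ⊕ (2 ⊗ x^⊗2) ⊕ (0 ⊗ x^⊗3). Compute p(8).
p(8) = -4

A tropical monomial a ⊗ x^⊗i evaluates to a + i · x. Evaluating each term at x = 8:
  Term 0 contributes -4 + 0 · 8 = -4
  Term 1 contributes 1 + 1 · 8 = 9
  Term 2 contributes 2 + 2 · 8 = 18
  Term 3 contributes 0 + 3 · 8 = 24
p(8) = ⊕ of these = min[-4, 9, 18, 24] = -4.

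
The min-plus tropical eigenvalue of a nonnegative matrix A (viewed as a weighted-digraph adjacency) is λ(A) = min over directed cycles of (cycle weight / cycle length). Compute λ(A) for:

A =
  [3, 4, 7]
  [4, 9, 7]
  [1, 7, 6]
λ(A) = 3

Enumerate directed cycles and compute their means (weight / length). Sample:
  cycle 0 → 0: weight = 3, length = 1, mean = 3/1 ≈ 3.000
  cycle 1 → 1: weight = 9, length = 1, mean = 9/1 ≈ 9.000
  cycle 2 → 2: weight = 6, length = 1, mean = 6/1 ≈ 6.000
  cycle 0 → 1 → 0: weight = 8, length = 2, mean = 8/2 ≈ 4.000
  cycle 0 → 2 → 0: weight = 8, length = 2, mean = 8/2 ≈ 4.000
  cycle 1 → 0 → 1: weight = 8, length = 2, mean = 8/2 ≈ 4.000
Minimum mean = 3.000, attained e.g. along the cycle 0 → 0 with weight 3 and length 1. So λ(A) = 3/1 = 3.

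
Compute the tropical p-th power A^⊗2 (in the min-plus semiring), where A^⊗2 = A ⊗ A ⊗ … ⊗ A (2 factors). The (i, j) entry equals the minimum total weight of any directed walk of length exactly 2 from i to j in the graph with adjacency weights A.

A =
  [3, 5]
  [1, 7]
A^⊗2 =
  [6, 8]
  [4, 6]

Each entry (A^⊗2)_ij equals the minimum over all length-2 walks i = v_0 → v_1 → … → v_2 = j of Σ_t A[v_t][v_{t+1}]. For example, for (i, j) = (0, 1) we minimise over 2 possible intermediate vertex sequences; the minimum is 8, attained along the walk 0 → 0 → 1.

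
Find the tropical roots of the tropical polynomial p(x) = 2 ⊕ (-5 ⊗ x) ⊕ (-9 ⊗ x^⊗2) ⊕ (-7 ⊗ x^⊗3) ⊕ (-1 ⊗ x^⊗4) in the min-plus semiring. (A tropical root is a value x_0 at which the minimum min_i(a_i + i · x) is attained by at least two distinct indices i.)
Roots: {-6, -2, 4, 7}

Each tropical root is a break point of the lower envelope of the lines y = a_i + i · x (there are 5 lines, with slopes 0, 1, ..., 4). Only the lines that attain the minimum somewhere contribute to roots; other lines are dominated. Here the surviving (envelope) indices are i = 4, i = 3, i = 2, i = 1, i = 0.
Intersections between consecutive envelope lines give the roots: for adjacent envelope indices i < j the intersection is x = (a_i − a_j) / (j − i). Reading off the sorted break points: {-6, -2, 4, 7}.
Verification: at each break x_0, at least two indices attain the minimum of min_i(a_i + i · x_0).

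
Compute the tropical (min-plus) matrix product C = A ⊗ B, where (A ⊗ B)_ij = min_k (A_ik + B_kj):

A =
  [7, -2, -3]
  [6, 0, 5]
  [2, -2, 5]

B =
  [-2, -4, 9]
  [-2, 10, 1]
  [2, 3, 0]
A ⊗ B =
  [-4, 0, -3]
  [-2, 2, 1]
  [-4, -2, -1]

Apply the min-plus product entry-by-entry:
  C[0][0] = min over k of (A[0][0] + B[0][0] = 7 + -2 = 5, A[0][1] + B[1][0] = -2 + -2 = -4, A[0][2] + B[2][0] = -3 + 2 = -1) = -4 (attained at k = 1)
  C[0][1] = min over k of (A[0][0] + B[0][1] = 7 + -4 = 3, A[0][1] + B[1][1] = -2 + 10 = 8, A[0][2] + B[2][1] = -3 + 3 = 0) = 0 (attained at k = 2)
  C[0][2] = min over k of (A[0][0] + B[0][2] = 7 + 9 = 16, A[0][1] + B[1][2] = -2 + 1 = -1, A[0][2] + B[2][2] = -3 + 0 = -3) = -3 (attained at k = 2)
  C[1][0] = min over k of (A[1][0] + B[0][0] = 6 + -2 = 4, A[1][1] + B[1][0] = 0 + -2 = -2, A[1][2] + B[2][0] = 5 + 2 = 7) = -2 (attained at k = 1)
  C[1][1] = min over k of (A[1][0] + B[0][1] = 6 + -4 = 2, A[1][1] + B[1][1] = 0 + 10 = 10, A[1][2] + B[2][1] = 5 + 3 = 8) = 2 (attained at k = 0)
  C[1][2] = min over k of (A[1][0] + B[0][2] = 6 + 9 = 15, A[1][1] + B[1][2] = 0 + 1 = 1, A[1][2] + B[2][2] = 5 + 0 = 5) = 1 (attained at k = 1)
  C[2][0] = min over k of (A[2][0] + B[0][0] = 2 + -2 = 0, A[2][1] + B[1][0] = -2 + -2 = -4, A[2][2] + B[2][0] = 5 + 2 = 7) = -4 (attained at k = 1)
  C[2][1] = min over k of (A[2][0] + B[0][1] = 2 + -4 = -2, A[2][1] + B[1][1] = -2 + 10 = 8, A[2][2] + B[2][1] = 5 + 3 = 8) = -2 (attained at k = 0)
  C[2][2] = min over k of (A[2][0] + B[0][2] = 2 + 9 = 11, A[2][1] + B[1][2] = -2 + 1 = -1, A[2][2] + B[2][2] = 5 + 0 = 5) = -1 (attained at k = 1)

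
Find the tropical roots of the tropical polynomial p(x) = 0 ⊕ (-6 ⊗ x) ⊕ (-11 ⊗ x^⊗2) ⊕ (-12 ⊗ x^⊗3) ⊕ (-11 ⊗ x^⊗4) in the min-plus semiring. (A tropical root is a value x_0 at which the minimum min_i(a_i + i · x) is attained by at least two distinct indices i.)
Roots: {-1, 1, 5, 6}

Each tropical root is a break point of the lower envelope of the lines y = a_i + i · x (there are 5 lines, with slopes 0, 1, ..., 4). Only the lines that attain the minimum somewhere contribute to roots; other lines are dominated. Here the surviving (envelope) indices are i = 4, i = 3, i = 2, i = 1, i = 0.
Intersections between consecutive envelope lines give the roots: for adjacent envelope indices i < j the intersection is x = (a_i − a_j) / (j − i). Reading off the sorted break points: {-1, 1, 5, 6}.
Verification: at each break x_0, at least two indices attain the minimum of min_i(a_i + i · x_0).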